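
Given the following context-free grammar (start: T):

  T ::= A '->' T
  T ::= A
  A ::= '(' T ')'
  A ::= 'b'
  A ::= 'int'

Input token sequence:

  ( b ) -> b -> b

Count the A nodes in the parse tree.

4

[T [A ( [T [A b]] )] -> [T [A b] -> [T [A b]]]]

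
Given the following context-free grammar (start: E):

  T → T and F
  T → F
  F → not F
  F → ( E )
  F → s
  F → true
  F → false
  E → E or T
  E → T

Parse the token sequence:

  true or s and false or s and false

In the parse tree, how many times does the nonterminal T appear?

5

[E [E [E [T [F true]]] or [T [T [F s]] and [F false]]] or [T [T [F s]] and [F false]]]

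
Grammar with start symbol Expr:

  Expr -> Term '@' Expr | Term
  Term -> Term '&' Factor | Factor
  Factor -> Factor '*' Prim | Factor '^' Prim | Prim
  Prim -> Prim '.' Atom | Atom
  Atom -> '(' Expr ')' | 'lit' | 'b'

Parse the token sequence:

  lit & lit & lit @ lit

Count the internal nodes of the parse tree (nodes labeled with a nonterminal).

[Expr [Term [Term [Term [Factor [Prim [Atom lit]]]] & [Factor [Prim [Atom lit]]]] & [Factor [Prim [Atom lit]]]] @ [Expr [Term [Factor [Prim [Atom lit]]]]]]

18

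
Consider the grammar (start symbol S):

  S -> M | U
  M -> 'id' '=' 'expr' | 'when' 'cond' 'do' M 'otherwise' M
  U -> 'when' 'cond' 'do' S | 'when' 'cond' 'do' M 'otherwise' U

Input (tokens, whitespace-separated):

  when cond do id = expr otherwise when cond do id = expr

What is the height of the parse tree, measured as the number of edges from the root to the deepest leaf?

5

[S [U when cond do [M id = expr] otherwise [U when cond do [S [M id = expr]]]]]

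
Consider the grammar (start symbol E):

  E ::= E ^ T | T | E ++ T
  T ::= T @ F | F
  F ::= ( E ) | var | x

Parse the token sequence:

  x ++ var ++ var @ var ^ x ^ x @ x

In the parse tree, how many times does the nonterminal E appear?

[E [E [E [E [E [T [F x]]] ++ [T [F var]]] ++ [T [T [F var]] @ [F var]]] ^ [T [F x]]] ^ [T [T [F x]] @ [F x]]]

5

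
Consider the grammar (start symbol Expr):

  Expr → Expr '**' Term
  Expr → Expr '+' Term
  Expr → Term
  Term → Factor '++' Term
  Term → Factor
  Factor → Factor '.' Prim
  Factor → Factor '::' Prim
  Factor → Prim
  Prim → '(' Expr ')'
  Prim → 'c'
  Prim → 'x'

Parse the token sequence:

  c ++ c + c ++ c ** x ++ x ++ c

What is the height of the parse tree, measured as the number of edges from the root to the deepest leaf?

7

[Expr [Expr [Expr [Term [Factor [Prim c]] ++ [Term [Factor [Prim c]]]]] + [Term [Factor [Prim c]] ++ [Term [Factor [Prim c]]]]] ** [Term [Factor [Prim x]] ++ [Term [Factor [Prim x]] ++ [Term [Factor [Prim c]]]]]]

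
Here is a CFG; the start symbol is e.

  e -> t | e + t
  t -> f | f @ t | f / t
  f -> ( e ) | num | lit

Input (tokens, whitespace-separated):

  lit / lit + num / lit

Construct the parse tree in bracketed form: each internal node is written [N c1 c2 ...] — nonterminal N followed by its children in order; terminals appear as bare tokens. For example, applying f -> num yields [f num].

[e [e [t [f lit] / [t [f lit]]]] + [t [f num] / [t [f lit]]]]

e
e + t
t + t
f / t + t
lit / t + t
lit / f + t
lit / lit + t
lit / lit + f / t
lit / lit + num / t
lit / lit + num / f
lit / lit + num / lit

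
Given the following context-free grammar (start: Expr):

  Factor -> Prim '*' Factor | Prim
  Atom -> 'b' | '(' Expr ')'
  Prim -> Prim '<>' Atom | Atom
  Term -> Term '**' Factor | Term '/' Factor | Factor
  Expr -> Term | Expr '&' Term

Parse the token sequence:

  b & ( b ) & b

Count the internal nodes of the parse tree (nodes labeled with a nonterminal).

20

[Expr [Expr [Expr [Term [Factor [Prim [Atom b]]]]] & [Term [Factor [Prim [Atom ( [Expr [Term [Factor [Prim [Atom b]]]]] )]]]]] & [Term [Factor [Prim [Atom b]]]]]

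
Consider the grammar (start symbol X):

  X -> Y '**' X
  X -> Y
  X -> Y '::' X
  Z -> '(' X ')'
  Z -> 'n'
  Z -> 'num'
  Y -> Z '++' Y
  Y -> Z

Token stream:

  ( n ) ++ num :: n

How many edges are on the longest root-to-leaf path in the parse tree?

[X [Y [Z ( [X [Y [Z n]]] )] ++ [Y [Z num]]] :: [X [Y [Z n]]]]

6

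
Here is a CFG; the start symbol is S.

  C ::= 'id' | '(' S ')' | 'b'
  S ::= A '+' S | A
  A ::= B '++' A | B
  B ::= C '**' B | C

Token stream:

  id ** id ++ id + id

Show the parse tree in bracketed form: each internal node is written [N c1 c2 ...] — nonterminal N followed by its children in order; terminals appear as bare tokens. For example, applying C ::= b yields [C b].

[S [A [B [C id] ** [B [C id]]] ++ [A [B [C id]]]] + [S [A [B [C id]]]]]

S
A + S
B ++ A + S
C ** B ++ A + S
id ** B ++ A + S
id ** C ++ A + S
id ** id ++ A + S
id ** id ++ B + S
id ** id ++ C + S
id ** id ++ id + S
id ** id ++ id + A
id ** id ++ id + B
id ** id ++ id + C
id ** id ++ id + id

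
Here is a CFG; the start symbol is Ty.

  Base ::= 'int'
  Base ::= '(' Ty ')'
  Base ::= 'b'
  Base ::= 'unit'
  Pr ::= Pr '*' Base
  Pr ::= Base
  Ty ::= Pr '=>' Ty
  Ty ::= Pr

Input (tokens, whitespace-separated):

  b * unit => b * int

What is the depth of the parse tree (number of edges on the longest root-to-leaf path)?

5

[Ty [Pr [Pr [Base b]] * [Base unit]] => [Ty [Pr [Pr [Base b]] * [Base int]]]]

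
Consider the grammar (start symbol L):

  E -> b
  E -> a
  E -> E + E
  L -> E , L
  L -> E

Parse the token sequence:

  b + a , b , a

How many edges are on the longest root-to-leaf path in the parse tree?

4

[L [E [E b] + [E a]] , [L [E b] , [L [E a]]]]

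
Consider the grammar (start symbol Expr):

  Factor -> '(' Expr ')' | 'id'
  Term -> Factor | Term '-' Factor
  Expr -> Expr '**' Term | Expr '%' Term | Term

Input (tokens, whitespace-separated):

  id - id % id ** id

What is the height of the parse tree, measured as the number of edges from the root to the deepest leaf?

6

[Expr [Expr [Expr [Term [Term [Factor id]] - [Factor id]]] % [Term [Factor id]]] ** [Term [Factor id]]]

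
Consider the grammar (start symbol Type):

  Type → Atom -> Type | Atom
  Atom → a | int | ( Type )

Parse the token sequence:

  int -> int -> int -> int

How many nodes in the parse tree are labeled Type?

4

[Type [Atom int] -> [Type [Atom int] -> [Type [Atom int] -> [Type [Atom int]]]]]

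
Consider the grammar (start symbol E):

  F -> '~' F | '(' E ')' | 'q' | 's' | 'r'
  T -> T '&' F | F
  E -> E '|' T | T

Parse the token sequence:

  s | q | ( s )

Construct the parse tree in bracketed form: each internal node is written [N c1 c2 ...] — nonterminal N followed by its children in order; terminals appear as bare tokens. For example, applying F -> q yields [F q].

[E [E [E [T [F s]]] | [T [F q]]] | [T [F ( [E [T [F s]]] )]]]

E
E | T
E | T | T
T | T | T
F | T | T
s | T | T
s | F | T
s | q | T
s | q | F
s | q | ( E )
s | q | ( T )
s | q | ( F )
s | q | ( s )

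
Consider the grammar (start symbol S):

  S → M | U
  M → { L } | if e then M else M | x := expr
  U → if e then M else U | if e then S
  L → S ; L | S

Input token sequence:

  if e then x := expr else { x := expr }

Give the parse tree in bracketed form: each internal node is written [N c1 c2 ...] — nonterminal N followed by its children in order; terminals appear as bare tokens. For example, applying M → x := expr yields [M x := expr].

S
M
if e then M else M
if e then x := expr else M
if e then x := expr else { L }
if e then x := expr else { S }
if e then x := expr else { M }
if e then x := expr else { x := expr }

[S [M if e then [M x := expr] else [M { [L [S [M x := expr]]] }]]]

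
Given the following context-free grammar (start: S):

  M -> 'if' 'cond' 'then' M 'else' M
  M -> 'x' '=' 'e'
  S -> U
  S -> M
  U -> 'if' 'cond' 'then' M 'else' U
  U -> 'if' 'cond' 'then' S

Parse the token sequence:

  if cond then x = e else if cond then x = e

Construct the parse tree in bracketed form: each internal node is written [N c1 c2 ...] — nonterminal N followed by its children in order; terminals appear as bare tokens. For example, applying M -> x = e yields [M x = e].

S
U
if cond then M else U
if cond then x = e else U
if cond then x = e else if cond then S
if cond then x = e else if cond then M
if cond then x = e else if cond then x = e

[S [U if cond then [M x = e] else [U if cond then [S [M x = e]]]]]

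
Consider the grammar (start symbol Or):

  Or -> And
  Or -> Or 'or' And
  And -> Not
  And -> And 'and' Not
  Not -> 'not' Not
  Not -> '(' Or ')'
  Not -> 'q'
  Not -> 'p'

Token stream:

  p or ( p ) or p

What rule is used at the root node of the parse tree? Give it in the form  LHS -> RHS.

Or -> Or 'or' And

[Or [Or [Or [And [Not p]]] or [And [Not ( [Or [And [Not p]]] )]]] or [And [Not p]]]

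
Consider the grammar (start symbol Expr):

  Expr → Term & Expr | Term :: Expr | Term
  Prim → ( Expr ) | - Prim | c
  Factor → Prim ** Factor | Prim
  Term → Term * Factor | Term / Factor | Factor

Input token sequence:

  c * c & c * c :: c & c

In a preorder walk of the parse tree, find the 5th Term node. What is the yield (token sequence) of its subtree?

[Expr [Term [Term [Factor [Prim c]]] * [Factor [Prim c]]] & [Expr [Term [Term [Factor [Prim c]]] * [Factor [Prim c]]] :: [Expr [Term [Factor [Prim c]]] & [Expr [Term [Factor [Prim c]]]]]]]

c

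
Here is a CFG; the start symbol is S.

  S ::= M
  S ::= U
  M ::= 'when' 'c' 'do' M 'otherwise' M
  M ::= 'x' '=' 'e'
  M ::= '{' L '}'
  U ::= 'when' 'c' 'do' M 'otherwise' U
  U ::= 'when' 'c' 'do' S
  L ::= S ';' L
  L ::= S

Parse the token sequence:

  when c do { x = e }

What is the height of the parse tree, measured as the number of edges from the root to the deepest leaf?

[S [U when c do [S [M { [L [S [M x = e]]] }]]]]

7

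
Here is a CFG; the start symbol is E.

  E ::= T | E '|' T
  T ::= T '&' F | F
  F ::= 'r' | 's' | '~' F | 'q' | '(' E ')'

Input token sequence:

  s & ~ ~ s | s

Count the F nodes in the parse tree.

[E [E [T [T [F s]] & [F ~ [F ~ [F s]]]]] | [T [F s]]]

5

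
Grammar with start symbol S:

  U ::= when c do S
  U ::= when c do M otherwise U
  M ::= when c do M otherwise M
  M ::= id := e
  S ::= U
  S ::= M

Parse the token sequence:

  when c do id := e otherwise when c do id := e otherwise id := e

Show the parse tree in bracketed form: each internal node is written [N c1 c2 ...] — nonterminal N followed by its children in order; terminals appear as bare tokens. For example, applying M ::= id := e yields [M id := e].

S
M
when c do M otherwise M
when c do id := e otherwise M
when c do id := e otherwise when c do M otherwise M
when c do id := e otherwise when c do id := e otherwise M
when c do id := e otherwise when c do id := e otherwise id := e

[S [M when c do [M id := e] otherwise [M when c do [M id := e] otherwise [M id := e]]]]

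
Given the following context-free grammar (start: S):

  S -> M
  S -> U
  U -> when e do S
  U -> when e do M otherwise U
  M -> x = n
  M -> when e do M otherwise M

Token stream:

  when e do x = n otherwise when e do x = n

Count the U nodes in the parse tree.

2

[S [U when e do [M x = n] otherwise [U when e do [S [M x = n]]]]]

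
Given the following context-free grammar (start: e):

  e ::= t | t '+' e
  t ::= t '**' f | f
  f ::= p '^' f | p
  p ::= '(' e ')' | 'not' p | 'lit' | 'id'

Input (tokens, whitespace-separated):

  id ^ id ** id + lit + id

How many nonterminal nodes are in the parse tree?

[e [t [t [f [p id] ^ [f [p id]]]] ** [f [p id]]] + [e [t [f [p lit]]] + [e [t [f [p id]]]]]]

17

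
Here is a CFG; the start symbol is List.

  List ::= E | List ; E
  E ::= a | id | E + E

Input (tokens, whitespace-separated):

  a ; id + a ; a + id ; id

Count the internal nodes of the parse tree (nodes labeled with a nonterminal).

[List [List [List [List [E a]] ; [E [E id] + [E a]]] ; [E [E a] + [E id]]] ; [E id]]

12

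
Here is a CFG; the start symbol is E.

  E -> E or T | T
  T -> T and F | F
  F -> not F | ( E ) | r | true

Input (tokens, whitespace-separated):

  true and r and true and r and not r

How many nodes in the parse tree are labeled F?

[E [T [T [T [T [T [F true]] and [F r]] and [F true]] and [F r]] and [F not [F r]]]]

6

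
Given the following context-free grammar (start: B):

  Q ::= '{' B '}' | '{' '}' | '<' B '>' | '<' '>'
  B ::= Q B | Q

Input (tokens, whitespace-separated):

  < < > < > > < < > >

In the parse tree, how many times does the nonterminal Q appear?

5

[B [Q < [B [Q < >] [B [Q < >]]] >] [B [Q < [B [Q < >]] >]]]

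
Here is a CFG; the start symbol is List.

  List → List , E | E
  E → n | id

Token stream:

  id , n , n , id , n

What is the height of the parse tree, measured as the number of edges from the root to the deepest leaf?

6

[List [List [List [List [List [E id]] , [E n]] , [E n]] , [E id]] , [E n]]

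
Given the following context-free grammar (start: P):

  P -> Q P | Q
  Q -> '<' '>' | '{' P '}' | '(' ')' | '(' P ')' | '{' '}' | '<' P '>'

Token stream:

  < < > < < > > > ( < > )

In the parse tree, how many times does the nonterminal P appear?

6

[P [Q < [P [Q < >] [P [Q < [P [Q < >]] >]]] >] [P [Q ( [P [Q < >]] )]]]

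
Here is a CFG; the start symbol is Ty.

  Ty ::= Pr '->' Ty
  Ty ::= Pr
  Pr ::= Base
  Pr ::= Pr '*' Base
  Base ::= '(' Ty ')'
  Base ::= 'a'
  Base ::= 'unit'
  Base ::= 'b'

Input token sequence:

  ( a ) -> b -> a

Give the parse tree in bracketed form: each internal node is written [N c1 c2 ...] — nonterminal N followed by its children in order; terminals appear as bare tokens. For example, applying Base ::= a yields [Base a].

Ty
Pr -> Ty
Base -> Ty
( Ty ) -> Ty
( Pr ) -> Ty
( Base ) -> Ty
( a ) -> Ty
( a ) -> Pr -> Ty
( a ) -> Base -> Ty
( a ) -> b -> Ty
( a ) -> b -> Pr
( a ) -> b -> Base
( a ) -> b -> a

[Ty [Pr [Base ( [Ty [Pr [Base a]]] )]] -> [Ty [Pr [Base b]] -> [Ty [Pr [Base a]]]]]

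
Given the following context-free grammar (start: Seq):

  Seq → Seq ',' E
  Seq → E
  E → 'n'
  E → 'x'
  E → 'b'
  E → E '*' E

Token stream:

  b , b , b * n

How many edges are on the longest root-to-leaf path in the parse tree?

[Seq [Seq [Seq [E b]] , [E b]] , [E [E b] * [E n]]]

4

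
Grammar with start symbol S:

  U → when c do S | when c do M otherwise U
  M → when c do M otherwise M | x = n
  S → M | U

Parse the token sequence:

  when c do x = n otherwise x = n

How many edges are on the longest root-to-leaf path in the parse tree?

[S [M when c do [M x = n] otherwise [M x = n]]]

3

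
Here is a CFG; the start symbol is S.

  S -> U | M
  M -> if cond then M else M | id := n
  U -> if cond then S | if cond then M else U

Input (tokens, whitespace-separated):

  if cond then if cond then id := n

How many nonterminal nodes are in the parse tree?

[S [U if cond then [S [U if cond then [S [M id := n]]]]]]

6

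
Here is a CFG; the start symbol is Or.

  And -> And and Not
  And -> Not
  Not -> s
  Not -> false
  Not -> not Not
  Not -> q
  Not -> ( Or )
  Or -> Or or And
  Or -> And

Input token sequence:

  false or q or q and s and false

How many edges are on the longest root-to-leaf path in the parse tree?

5

[Or [Or [Or [And [Not false]]] or [And [Not q]]] or [And [And [And [Not q]] and [Not s]] and [Not false]]]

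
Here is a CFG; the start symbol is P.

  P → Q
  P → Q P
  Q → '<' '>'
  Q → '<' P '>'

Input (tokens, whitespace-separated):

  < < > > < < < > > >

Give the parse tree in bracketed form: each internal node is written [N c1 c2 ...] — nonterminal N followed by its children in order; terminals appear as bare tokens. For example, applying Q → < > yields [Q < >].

P
Q P
< P > P
< Q > P
< < > > P
< < > > Q
< < > > < P >
< < > > < Q >
< < > > < < P > >
< < > > < < Q > >
< < > > < < < > > >

[P [Q < [P [Q < >]] >] [P [Q < [P [Q < [P [Q < >]] >]] >]]]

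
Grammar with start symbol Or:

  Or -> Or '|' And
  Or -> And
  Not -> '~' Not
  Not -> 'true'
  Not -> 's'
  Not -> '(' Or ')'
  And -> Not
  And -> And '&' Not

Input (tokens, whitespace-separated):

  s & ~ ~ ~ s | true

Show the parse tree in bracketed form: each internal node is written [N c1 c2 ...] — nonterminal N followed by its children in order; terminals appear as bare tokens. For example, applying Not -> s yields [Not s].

[Or [Or [And [And [Not s]] & [Not ~ [Not ~ [Not ~ [Not s]]]]]] | [And [Not true]]]

Or
Or | And
And | And
And & Not | And
Not & Not | And
s & Not | And
s & ~ Not | And
s & ~ ~ Not | And
s & ~ ~ ~ Not | And
s & ~ ~ ~ s | And
s & ~ ~ ~ s | Not
s & ~ ~ ~ s | true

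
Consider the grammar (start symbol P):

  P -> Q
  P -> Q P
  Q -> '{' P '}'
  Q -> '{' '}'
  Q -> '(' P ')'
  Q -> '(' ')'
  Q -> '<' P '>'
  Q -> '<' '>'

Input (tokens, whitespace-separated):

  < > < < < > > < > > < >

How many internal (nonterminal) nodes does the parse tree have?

[P [Q < >] [P [Q < [P [Q < [P [Q < >]] >] [P [Q < >]]] >] [P [Q < >]]]]

12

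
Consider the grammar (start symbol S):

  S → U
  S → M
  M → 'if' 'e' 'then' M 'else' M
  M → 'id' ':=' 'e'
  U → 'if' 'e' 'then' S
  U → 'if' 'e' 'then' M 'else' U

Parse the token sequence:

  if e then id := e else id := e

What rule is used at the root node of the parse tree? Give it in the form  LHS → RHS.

S → M

[S [M if e then [M id := e] else [M id := e]]]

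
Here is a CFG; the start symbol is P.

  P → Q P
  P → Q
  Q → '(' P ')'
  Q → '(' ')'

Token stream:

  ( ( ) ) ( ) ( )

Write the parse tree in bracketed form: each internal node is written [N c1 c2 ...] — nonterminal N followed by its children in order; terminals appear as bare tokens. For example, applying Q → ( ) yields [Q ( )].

P
Q P
( P ) P
( Q ) P
( ( ) ) P
( ( ) ) Q P
( ( ) ) ( ) P
( ( ) ) ( ) Q
( ( ) ) ( ) ( )

[P [Q ( [P [Q ( )]] )] [P [Q ( )] [P [Q ( )]]]]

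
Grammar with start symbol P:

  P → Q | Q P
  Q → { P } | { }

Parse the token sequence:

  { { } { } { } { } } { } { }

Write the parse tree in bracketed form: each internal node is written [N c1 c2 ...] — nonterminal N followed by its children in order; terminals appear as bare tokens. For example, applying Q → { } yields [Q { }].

P
Q P
{ P } P
{ Q P } P
{ { } P } P
{ { } Q P } P
{ { } { } P } P
{ { } { } Q P } P
{ { } { } { } P } P
{ { } { } { } Q } P
{ { } { } { } { } } P
{ { } { } { } { } } Q P
{ { } { } { } { } } { } P
{ { } { } { } { } } { } Q
{ { } { } { } { } } { } { }

[P [Q { [P [Q { }] [P [Q { }] [P [Q { }] [P [Q { }]]]]] }] [P [Q { }] [P [Q { }]]]]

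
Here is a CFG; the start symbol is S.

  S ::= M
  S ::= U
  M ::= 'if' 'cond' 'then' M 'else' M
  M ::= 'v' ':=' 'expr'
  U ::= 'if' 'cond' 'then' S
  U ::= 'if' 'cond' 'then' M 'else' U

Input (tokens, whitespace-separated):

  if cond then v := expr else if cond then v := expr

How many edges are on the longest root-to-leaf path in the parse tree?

[S [U if cond then [M v := expr] else [U if cond then [S [M v := expr]]]]]

5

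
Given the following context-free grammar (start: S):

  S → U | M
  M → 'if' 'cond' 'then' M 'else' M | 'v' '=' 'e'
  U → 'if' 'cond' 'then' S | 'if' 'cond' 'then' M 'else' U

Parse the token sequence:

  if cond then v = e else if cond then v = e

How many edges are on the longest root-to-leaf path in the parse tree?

[S [U if cond then [M v = e] else [U if cond then [S [M v = e]]]]]

5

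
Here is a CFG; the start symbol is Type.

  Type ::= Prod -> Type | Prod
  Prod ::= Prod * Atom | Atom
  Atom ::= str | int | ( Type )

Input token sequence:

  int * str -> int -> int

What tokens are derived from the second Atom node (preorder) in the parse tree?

str

[Type [Prod [Prod [Atom int]] * [Atom str]] -> [Type [Prod [Atom int]] -> [Type [Prod [Atom int]]]]]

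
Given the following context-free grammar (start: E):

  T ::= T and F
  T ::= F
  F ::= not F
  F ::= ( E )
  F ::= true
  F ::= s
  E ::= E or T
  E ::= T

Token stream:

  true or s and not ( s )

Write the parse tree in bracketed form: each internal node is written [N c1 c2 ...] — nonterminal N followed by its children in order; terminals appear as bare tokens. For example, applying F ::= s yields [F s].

[E [E [T [F true]]] or [T [T [F s]] and [F not [F ( [E [T [F s]]] )]]]]

E
E or T
T or T
F or T
true or T
true or T and F
true or F and F
true or s and F
true or s and not F
true or s and not ( E )
true or s and not ( T )
true or s and not ( F )
true or s and not ( s )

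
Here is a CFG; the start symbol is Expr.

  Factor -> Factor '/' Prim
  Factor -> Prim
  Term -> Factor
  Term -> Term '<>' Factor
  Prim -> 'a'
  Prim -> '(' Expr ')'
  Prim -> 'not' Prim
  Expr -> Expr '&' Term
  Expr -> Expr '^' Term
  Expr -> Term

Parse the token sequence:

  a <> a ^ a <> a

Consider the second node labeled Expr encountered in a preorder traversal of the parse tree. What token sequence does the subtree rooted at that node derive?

a <> a

[Expr [Expr [Term [Term [Factor [Prim a]]] <> [Factor [Prim a]]]] ^ [Term [Term [Factor [Prim a]]] <> [Factor [Prim a]]]]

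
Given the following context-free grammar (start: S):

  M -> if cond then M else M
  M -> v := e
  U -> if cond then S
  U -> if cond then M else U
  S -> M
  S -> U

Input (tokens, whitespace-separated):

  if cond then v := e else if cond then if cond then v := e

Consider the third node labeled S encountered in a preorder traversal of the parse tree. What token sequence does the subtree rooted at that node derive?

[S [U if cond then [M v := e] else [U if cond then [S [U if cond then [S [M v := e]]]]]]]

v := e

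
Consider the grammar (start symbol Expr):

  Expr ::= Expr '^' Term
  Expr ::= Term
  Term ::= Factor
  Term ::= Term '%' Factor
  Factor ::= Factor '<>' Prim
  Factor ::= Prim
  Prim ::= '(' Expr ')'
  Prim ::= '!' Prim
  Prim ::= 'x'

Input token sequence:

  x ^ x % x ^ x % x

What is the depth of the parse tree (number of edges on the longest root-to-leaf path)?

6

[Expr [Expr [Expr [Term [Factor [Prim x]]]] ^ [Term [Term [Factor [Prim x]]] % [Factor [Prim x]]]] ^ [Term [Term [Factor [Prim x]]] % [Factor [Prim x]]]]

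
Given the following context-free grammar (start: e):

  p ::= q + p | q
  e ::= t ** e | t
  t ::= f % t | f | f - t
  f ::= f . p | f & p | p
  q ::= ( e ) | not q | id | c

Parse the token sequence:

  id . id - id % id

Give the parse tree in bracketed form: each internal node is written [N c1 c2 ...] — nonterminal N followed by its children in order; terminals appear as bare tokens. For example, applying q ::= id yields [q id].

[e [t [f [f [p [q id]]] . [p [q id]]] - [t [f [p [q id]]] % [t [f [p [q id]]]]]]]

e
t
f - t
f . p - t
p . p - t
q . p - t
id . p - t
id . q - t
id . id - t
id . id - f % t
id . id - p % t
id . id - q % t
id . id - id % t
id . id - id % f
id . id - id % p
id . id - id % q
id . id - id % id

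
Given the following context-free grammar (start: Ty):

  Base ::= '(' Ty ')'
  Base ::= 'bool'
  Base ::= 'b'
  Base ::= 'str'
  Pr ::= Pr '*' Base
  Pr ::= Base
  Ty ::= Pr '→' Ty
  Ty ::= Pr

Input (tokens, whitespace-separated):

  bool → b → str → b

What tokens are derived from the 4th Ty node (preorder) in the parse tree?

b

[Ty [Pr [Base bool]] → [Ty [Pr [Base b]] → [Ty [Pr [Base str]] → [Ty [Pr [Base b]]]]]]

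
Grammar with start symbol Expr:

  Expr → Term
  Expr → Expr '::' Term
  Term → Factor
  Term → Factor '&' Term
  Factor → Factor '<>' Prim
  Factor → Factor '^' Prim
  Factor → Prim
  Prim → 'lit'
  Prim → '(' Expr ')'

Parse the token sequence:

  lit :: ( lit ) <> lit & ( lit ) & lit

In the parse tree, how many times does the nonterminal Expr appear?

4

[Expr [Expr [Term [Factor [Prim lit]]]] :: [Term [Factor [Factor [Prim ( [Expr [Term [Factor [Prim lit]]]] )]] <> [Prim lit]] & [Term [Factor [Prim ( [Expr [Term [Factor [Prim lit]]]] )]] & [Term [Factor [Prim lit]]]]]]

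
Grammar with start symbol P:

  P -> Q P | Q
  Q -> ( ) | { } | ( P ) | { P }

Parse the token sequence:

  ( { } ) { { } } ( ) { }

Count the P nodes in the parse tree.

6

[P [Q ( [P [Q { }]] )] [P [Q { [P [Q { }]] }] [P [Q ( )] [P [Q { }]]]]]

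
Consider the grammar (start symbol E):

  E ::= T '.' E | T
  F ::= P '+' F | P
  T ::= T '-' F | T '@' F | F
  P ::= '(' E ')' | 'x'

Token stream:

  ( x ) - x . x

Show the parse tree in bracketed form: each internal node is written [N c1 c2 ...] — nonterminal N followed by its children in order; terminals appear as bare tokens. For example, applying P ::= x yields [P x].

E
T . E
T - F . E
F - F . E
P - F . E
( E ) - F . E
( T ) - F . E
( F ) - F . E
( P ) - F . E
( x ) - F . E
( x ) - P . E
( x ) - x . E
( x ) - x . T
( x ) - x . F
( x ) - x . P
( x ) - x . x

[E [T [T [F [P ( [E [T [F [P x]]]] )]]] - [F [P x]]] . [E [T [F [P x]]]]]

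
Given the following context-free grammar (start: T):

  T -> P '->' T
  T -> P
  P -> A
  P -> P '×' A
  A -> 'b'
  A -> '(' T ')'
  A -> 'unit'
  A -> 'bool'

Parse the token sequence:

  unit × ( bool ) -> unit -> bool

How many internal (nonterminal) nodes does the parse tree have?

14

[T [P [P [A unit]] × [A ( [T [P [A bool]]] )]] -> [T [P [A unit]] -> [T [P [A bool]]]]]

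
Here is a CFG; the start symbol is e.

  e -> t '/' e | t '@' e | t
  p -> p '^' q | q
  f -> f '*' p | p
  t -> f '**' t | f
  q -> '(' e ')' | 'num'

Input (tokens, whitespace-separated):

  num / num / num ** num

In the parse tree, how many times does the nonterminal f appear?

4

[e [t [f [p [q num]]]] / [e [t [f [p [q num]]]] / [e [t [f [p [q num]]] ** [t [f [p [q num]]]]]]]]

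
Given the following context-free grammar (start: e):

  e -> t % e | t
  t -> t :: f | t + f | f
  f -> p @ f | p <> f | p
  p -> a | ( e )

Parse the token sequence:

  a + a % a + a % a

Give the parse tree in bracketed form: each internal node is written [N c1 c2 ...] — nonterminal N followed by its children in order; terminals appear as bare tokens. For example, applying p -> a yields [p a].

e
t % e
t + f % e
f + f % e
p + f % e
a + f % e
a + p % e
a + a % e
a + a % t % e
a + a % t + f % e
a + a % f + f % e
a + a % p + f % e
a + a % a + f % e
a + a % a + p % e
a + a % a + a % e
a + a % a + a % t
a + a % a + a % f
a + a % a + a % p
a + a % a + a % a

[e [t [t [f [p a]]] + [f [p a]]] % [e [t [t [f [p a]]] + [f [p a]]] % [e [t [f [p a]]]]]]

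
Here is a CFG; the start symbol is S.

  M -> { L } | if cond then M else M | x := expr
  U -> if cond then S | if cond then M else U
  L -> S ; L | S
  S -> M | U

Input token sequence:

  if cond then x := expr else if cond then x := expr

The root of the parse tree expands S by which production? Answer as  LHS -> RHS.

[S [U if cond then [M x := expr] else [U if cond then [S [M x := expr]]]]]

S -> U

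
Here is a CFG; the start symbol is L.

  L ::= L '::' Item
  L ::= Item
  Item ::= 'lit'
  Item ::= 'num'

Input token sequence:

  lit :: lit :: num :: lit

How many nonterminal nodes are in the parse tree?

8

[L [L [L [L [Item lit]] :: [Item lit]] :: [Item num]] :: [Item lit]]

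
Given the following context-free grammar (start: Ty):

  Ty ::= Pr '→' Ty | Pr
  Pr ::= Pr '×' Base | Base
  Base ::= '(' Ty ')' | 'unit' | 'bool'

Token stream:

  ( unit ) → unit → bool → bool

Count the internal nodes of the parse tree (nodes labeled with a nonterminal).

15

[Ty [Pr [Base ( [Ty [Pr [Base unit]]] )]] → [Ty [Pr [Base unit]] → [Ty [Pr [Base bool]] → [Ty [Pr [Base bool]]]]]]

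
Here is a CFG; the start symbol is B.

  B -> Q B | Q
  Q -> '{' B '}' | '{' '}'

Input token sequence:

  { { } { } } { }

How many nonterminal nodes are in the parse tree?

[B [Q { [B [Q { }] [B [Q { }]]] }] [B [Q { }]]]

8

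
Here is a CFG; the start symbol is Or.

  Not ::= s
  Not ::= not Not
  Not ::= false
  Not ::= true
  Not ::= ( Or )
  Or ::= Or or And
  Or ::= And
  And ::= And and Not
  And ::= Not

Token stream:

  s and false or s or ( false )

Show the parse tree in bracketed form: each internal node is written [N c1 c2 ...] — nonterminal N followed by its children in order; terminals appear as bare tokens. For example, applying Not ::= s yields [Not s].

[Or [Or [Or [And [And [Not s]] and [Not false]]] or [And [Not s]]] or [And [Not ( [Or [And [Not false]]] )]]]

Or
Or or And
Or or And or And
And or And or And
And and Not or And or And
Not and Not or And or And
s and Not or And or And
s and false or And or And
s and false or Not or And
s and false or s or And
s and false or s or Not
s and false or s or ( Or )
s and false or s or ( And )
s and false or s or ( Not )
s and false or s or ( false )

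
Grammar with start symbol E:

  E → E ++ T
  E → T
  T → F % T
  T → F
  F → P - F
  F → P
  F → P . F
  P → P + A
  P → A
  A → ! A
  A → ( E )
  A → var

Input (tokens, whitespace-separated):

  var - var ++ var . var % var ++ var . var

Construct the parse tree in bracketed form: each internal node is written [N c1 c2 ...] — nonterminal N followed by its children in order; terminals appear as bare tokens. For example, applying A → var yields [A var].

[E [E [E [T [F [P [A var]] - [F [P [A var]]]]]] ++ [T [F [P [A var]] . [F [P [A var]]]] % [T [F [P [A var]]]]]] ++ [T [F [P [A var]] . [F [P [A var]]]]]]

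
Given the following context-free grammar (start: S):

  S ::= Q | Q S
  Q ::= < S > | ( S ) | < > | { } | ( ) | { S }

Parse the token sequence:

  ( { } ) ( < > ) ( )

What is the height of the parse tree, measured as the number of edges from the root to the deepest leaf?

[S [Q ( [S [Q { }]] )] [S [Q ( [S [Q < >]] )] [S [Q ( )]]]]

5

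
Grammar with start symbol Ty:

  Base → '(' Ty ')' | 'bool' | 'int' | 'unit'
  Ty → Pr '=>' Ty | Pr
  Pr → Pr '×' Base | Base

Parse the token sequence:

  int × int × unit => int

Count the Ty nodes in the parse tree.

2

[Ty [Pr [Pr [Pr [Base int]] × [Base int]] × [Base unit]] => [Ty [Pr [Base int]]]]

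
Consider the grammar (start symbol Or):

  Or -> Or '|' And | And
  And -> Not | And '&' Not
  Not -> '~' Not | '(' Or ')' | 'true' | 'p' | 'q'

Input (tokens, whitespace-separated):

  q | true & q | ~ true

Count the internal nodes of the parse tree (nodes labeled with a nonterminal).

[Or [Or [Or [And [Not q]]] | [And [And [Not true]] & [Not q]]] | [And [Not ~ [Not true]]]]

12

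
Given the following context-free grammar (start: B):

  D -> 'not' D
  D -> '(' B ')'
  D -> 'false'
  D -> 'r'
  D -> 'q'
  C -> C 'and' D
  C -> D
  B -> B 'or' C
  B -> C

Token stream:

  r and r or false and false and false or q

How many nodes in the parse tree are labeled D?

[B [B [B [C [C [D r]] and [D r]]] or [C [C [C [D false]] and [D false]] and [D false]]] or [C [D q]]]

6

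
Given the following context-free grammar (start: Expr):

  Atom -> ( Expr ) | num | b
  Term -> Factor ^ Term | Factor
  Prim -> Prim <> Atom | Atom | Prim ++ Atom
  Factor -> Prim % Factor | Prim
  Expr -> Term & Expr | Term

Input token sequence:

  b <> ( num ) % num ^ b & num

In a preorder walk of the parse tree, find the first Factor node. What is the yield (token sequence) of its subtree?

b <> ( num ) % num

[Expr [Term [Factor [Prim [Prim [Atom b]] <> [Atom ( [Expr [Term [Factor [Prim [Atom num]]]]] )]] % [Factor [Prim [Atom num]]]] ^ [Term [Factor [Prim [Atom b]]]]] & [Expr [Term [Factor [Prim [Atom num]]]]]]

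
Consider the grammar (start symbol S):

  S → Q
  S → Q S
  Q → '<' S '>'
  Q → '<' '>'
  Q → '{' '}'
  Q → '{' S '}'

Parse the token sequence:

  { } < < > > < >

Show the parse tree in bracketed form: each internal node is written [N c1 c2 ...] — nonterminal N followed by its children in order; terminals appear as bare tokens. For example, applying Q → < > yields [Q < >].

[S [Q { }] [S [Q < [S [Q < >]] >] [S [Q < >]]]]

S
Q S
{ } S
{ } Q S
{ } < S > S
{ } < Q > S
{ } < < > > S
{ } < < > > Q
{ } < < > > < >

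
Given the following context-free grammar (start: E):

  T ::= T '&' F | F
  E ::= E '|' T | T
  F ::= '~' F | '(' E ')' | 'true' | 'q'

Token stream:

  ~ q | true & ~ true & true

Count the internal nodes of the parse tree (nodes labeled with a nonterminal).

[E [E [T [F ~ [F q]]]] | [T [T [T [F true]] & [F ~ [F true]]] & [F true]]]

12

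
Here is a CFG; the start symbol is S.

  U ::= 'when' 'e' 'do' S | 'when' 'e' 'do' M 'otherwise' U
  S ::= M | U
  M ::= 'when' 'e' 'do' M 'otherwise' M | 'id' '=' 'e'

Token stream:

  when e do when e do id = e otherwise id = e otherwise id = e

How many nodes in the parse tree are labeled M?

5

[S [M when e do [M when e do [M id = e] otherwise [M id = e]] otherwise [M id = e]]]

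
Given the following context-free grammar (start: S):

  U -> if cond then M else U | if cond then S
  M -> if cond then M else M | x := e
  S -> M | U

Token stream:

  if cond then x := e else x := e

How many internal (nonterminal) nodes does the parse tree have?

[S [M if cond then [M x := e] else [M x := e]]]

4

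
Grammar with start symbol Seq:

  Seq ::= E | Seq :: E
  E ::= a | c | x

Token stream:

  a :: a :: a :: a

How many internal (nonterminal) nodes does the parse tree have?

8

[Seq [Seq [Seq [Seq [E a]] :: [E a]] :: [E a]] :: [E a]]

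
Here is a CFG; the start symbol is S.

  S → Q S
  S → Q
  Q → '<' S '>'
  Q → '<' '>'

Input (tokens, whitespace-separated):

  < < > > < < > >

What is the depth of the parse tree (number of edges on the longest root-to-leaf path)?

5

[S [Q < [S [Q < >]] >] [S [Q < [S [Q < >]] >]]]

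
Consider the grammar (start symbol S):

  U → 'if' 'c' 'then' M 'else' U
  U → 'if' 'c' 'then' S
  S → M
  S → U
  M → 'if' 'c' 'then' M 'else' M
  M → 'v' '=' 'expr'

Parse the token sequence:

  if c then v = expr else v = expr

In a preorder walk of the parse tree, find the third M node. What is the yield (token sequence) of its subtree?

[S [M if c then [M v = expr] else [M v = expr]]]

v = expr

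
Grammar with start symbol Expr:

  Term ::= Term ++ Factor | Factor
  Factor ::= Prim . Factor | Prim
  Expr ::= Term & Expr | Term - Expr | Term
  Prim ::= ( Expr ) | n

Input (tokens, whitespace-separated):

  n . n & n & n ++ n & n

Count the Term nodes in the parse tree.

5

[Expr [Term [Factor [Prim n] . [Factor [Prim n]]]] & [Expr [Term [Factor [Prim n]]] & [Expr [Term [Term [Factor [Prim n]]] ++ [Factor [Prim n]]] & [Expr [Term [Factor [Prim n]]]]]]]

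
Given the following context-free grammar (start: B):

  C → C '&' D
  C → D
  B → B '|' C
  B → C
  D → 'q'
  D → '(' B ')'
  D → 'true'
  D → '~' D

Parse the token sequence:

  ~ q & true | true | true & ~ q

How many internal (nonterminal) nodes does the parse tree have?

[B [B [B [C [C [D ~ [D q]]] & [D true]]] | [C [D true]]] | [C [C [D true]] & [D ~ [D q]]]]

15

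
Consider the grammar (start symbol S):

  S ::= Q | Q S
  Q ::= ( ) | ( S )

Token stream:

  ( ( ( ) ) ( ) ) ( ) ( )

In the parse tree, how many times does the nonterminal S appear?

[S [Q ( [S [Q ( [S [Q ( )]] )] [S [Q ( )]]] )] [S [Q ( )] [S [Q ( )]]]]

6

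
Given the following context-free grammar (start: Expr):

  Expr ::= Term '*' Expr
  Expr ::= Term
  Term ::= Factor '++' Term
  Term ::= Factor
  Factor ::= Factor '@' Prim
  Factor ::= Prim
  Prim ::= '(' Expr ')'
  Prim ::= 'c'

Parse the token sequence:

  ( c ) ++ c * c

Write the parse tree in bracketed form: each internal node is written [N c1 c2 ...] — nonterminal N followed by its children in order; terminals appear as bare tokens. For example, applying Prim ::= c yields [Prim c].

[Expr [Term [Factor [Prim ( [Expr [Term [Factor [Prim c]]]] )]] ++ [Term [Factor [Prim c]]]] * [Expr [Term [Factor [Prim c]]]]]

Expr
Term * Expr
Factor ++ Term * Expr
Prim ++ Term * Expr
( Expr ) ++ Term * Expr
( Term ) ++ Term * Expr
( Factor ) ++ Term * Expr
( Prim ) ++ Term * Expr
( c ) ++ Term * Expr
( c ) ++ Factor * Expr
( c ) ++ Prim * Expr
( c ) ++ c * Expr
( c ) ++ c * Term
( c ) ++ c * Factor
( c ) ++ c * Prim
( c ) ++ c * c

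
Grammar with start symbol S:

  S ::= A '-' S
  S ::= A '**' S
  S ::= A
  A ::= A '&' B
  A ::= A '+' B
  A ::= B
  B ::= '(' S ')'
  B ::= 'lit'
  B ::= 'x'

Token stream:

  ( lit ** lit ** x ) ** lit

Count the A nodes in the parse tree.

5

[S [A [B ( [S [A [B lit]] ** [S [A [B lit]] ** [S [A [B x]]]]] )]] ** [S [A [B lit]]]]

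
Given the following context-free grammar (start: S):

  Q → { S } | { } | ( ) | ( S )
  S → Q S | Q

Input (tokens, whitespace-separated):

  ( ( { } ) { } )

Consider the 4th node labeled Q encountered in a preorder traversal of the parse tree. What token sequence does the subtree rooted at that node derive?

[S [Q ( [S [Q ( [S [Q { }]] )] [S [Q { }]]] )]]

{ }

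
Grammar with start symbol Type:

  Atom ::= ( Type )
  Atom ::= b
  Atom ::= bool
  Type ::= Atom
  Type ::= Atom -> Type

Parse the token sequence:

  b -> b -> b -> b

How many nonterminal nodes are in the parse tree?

8

[Type [Atom b] -> [Type [Atom b] -> [Type [Atom b] -> [Type [Atom b]]]]]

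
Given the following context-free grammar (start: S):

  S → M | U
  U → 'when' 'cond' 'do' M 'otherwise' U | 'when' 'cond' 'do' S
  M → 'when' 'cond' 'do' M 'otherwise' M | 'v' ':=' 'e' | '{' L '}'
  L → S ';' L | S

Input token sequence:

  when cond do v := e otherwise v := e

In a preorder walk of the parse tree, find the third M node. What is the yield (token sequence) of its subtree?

v := e

[S [M when cond do [M v := e] otherwise [M v := e]]]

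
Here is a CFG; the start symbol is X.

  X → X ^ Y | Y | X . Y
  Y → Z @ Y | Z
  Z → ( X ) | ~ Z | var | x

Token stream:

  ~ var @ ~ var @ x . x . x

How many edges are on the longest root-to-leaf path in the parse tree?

[X [X [X [Y [Z ~ [Z var]] @ [Y [Z ~ [Z var]] @ [Y [Z x]]]]] . [Y [Z x]]] . [Y [Z x]]]

7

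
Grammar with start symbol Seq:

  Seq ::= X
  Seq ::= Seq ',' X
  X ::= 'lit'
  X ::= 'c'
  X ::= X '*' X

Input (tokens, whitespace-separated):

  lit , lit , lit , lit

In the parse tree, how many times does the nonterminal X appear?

4

[Seq [Seq [Seq [Seq [X lit]] , [X lit]] , [X lit]] , [X lit]]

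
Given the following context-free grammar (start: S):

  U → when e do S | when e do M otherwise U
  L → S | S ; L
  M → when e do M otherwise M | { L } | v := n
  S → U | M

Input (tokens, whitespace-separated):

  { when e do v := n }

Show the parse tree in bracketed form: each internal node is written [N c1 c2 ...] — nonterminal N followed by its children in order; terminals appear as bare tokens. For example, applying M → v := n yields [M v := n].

S
M
{ L }
{ S }
{ U }
{ when e do S }
{ when e do M }
{ when e do v := n }

[S [M { [L [S [U when e do [S [M v := n]]]]] }]]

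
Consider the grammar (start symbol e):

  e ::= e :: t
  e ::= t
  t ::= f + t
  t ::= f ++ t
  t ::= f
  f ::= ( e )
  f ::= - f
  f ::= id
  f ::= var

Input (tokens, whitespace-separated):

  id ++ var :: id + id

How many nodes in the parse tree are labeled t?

4

[e [e [t [f id] ++ [t [f var]]]] :: [t [f id] + [t [f id]]]]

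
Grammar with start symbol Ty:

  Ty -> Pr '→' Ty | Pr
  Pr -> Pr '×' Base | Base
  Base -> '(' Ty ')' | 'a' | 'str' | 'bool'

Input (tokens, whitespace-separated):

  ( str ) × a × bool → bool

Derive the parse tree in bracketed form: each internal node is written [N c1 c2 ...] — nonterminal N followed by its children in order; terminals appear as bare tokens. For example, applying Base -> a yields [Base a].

[Ty [Pr [Pr [Pr [Base ( [Ty [Pr [Base str]]] )]] × [Base a]] × [Base bool]] → [Ty [Pr [Base bool]]]]

Ty
Pr → Ty
Pr × Base → Ty
Pr × Base × Base → Ty
Base × Base × Base → Ty
( Ty ) × Base × Base → Ty
( Pr ) × Base × Base → Ty
( Base ) × Base × Base → Ty
( str ) × Base × Base → Ty
( str ) × a × Base → Ty
( str ) × a × bool → Ty
( str ) × a × bool → Pr
( str ) × a × bool → Base
( str ) × a × bool → bool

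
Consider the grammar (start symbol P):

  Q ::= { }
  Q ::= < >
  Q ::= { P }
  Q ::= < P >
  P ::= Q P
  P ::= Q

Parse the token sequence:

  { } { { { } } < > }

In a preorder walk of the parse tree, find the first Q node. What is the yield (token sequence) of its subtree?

[P [Q { }] [P [Q { [P [Q { [P [Q { }]] }] [P [Q < >]]] }]]]

{ }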